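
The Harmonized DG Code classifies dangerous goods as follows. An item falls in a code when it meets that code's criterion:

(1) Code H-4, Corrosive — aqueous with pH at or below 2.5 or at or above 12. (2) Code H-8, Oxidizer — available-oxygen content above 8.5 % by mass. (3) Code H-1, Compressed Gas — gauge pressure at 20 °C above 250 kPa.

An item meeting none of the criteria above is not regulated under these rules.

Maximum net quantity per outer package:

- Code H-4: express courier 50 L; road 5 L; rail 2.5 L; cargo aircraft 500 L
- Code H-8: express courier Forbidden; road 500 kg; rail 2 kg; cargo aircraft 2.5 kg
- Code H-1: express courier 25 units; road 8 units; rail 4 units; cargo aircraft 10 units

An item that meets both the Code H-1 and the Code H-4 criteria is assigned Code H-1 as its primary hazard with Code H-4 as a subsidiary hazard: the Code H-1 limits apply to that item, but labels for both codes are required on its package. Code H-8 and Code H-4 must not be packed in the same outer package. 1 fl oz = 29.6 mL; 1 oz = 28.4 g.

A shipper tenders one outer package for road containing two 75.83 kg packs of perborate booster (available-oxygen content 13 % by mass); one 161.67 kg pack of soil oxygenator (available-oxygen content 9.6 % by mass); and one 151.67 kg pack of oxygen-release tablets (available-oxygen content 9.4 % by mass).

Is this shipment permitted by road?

Perborate booster: available-oxygen content 13 % by mass > 8.5 % by mass → Code H-8 (Oxidizer).
The soil oxygenator has available-oxygen content 9.6 % by mass, which is > 8.5 % by mass, so it is Code H-8 (Oxidizer).
The oxygen-release tablets have available-oxygen content 9.4 % by mass, which is > 8.5 % by mass, so they are Code H-8 (Oxidizer).
Total Code H-8: (two 75.83 kg packs = 151.66 kg) + 161.67 kg + 151.67 kg = 465 kg.
465 kg is within the road limit of 500 kg for Code H-8.

Yes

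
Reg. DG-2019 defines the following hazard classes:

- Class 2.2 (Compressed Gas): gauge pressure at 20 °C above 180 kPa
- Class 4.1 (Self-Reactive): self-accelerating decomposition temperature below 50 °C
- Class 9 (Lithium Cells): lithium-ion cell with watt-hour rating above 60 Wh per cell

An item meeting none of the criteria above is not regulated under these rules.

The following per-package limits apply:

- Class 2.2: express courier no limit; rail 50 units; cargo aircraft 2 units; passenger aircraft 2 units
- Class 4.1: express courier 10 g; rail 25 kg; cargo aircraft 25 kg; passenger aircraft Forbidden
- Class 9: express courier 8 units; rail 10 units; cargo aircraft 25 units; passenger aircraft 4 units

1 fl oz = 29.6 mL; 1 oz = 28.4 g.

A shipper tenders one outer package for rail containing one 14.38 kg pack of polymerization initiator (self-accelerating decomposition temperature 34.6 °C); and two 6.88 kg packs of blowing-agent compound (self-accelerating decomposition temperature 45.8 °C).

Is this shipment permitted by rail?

No

Polymerization initiator: self-accelerating decomposition temperature 34.6 °C < 50 °C → Class 4.1 (Self-Reactive).
Self-accelerating decomposition temperature 45.8 °C meets the Class 4.1 criterion (Self-Reactive), so the blowing-agent compound is Class 4.1.
Class 4.1 net quantity: 14.38 kg + (two 6.88 kg packs = 13.76 kg) = 28.14 kg.
28.14 kg > 25 kg (rail limit, Class 4.1) — over the limit.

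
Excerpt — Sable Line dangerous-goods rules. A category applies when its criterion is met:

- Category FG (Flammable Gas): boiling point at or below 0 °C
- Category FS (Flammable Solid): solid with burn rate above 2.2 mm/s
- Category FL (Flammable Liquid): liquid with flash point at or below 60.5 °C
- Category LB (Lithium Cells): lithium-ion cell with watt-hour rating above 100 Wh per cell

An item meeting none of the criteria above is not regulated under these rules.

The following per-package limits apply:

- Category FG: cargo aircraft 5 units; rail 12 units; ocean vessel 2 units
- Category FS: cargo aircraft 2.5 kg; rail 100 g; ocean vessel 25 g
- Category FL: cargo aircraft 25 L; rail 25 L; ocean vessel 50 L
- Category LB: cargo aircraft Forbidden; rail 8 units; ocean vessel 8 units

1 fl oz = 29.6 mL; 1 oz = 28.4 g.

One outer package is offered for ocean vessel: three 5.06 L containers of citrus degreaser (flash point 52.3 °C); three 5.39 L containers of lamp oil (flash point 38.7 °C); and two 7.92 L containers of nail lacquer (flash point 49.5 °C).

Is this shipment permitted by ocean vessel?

Yes

With flash point 52.3 °C (≤ 60.5 °C), the citrus degreaser falls in Category FL.
With flash point 38.7 °C (≤ 60.5 °C), the lamp oil falls in Category FL.
With flash point 49.5 °C (≤ 60.5 °C), the nail lacquer falls in Category FL.
Total Category FL: (three 5.06 L containers = 15.18 L) + (three 5.39 L containers = 16.17 L) + (two 7.92 L containers = 15.84 L) = 47.19 L.
That is within the Category FL ocean vessel limit of 50 L.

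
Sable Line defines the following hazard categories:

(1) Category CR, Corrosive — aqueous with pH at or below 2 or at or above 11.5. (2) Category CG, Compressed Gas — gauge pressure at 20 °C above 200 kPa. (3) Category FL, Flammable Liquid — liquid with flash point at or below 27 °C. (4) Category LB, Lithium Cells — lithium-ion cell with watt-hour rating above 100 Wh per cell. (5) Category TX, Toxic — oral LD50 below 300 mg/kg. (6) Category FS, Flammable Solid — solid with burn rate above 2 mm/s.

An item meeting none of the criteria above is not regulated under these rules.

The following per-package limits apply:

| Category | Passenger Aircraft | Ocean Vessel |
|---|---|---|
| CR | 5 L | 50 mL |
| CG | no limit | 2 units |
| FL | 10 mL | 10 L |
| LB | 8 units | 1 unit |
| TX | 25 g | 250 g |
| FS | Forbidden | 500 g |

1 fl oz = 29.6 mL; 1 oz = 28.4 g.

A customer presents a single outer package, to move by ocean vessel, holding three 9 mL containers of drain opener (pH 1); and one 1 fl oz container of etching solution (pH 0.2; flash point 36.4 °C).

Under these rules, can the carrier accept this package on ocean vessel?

No

pH 1 meets the Category CR criterion (Corrosive), so the drain opener is Category CR.
The etching solution has pH 0.2, which is ≤ 2, so it is Category CR (Corrosive).
Category CR net quantity: (three 9 mL containers = 27 mL) + (one 1 fl oz container = 29.6 mL) = 56.6 mL.
56.6 mL > 50 mL (ocean vessel limit, Category CR) — over the limit.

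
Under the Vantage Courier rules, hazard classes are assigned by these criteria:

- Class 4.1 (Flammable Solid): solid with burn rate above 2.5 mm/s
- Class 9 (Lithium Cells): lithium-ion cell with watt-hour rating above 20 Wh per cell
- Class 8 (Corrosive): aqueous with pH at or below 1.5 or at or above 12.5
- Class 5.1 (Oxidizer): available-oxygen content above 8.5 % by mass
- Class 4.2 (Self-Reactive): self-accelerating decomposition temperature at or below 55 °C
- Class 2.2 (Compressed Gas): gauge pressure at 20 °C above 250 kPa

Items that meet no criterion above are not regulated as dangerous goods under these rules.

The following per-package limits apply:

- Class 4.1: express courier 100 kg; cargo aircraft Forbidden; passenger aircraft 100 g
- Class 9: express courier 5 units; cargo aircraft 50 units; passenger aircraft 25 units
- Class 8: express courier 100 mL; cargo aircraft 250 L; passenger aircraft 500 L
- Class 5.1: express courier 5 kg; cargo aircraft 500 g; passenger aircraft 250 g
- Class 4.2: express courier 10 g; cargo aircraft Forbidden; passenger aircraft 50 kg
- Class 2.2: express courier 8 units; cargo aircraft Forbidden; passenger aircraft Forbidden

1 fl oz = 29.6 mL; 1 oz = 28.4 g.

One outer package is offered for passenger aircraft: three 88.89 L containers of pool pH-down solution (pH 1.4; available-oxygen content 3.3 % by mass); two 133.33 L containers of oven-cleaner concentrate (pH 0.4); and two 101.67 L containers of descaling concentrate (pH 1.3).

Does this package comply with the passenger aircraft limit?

No

With pH 1.4 (≤ 1.5), the pool pH-down solution falls in Class 8.
pH 0.4 meets the Class 8 criterion (Corrosive), so the oven-cleaner concentrate is Class 8.
pH 1.3 meets the Class 8 criterion (Corrosive), so the descaling concentrate is Class 8.
Total Class 8: (three 88.89 L containers = 266.67 L) + (two 133.33 L containers = 266.66 L) + (two 101.67 L containers = 203.34 L) = 736.67 L.
736.67 L exceeds the passenger aircraft limit of 500 L for Class 8.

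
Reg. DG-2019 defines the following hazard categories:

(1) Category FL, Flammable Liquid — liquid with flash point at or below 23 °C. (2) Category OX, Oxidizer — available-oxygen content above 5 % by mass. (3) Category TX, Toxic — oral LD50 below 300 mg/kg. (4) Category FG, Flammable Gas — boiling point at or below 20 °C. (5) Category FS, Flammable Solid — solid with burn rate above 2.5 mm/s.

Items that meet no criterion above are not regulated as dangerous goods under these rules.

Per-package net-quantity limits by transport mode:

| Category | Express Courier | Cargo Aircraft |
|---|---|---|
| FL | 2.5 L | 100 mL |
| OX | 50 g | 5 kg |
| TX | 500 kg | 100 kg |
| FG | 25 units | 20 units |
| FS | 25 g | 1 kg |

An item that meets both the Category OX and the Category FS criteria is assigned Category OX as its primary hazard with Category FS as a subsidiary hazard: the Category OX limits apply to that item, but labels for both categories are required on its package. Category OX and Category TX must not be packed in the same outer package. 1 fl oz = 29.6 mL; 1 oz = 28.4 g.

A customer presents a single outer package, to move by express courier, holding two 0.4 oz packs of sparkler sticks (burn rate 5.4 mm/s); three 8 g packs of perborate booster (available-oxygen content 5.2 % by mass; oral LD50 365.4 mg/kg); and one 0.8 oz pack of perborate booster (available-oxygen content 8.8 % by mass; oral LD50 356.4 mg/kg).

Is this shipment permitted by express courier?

Sparkler sticks: burn rate 5.4 mm/s > 2.5 mm/s → Category FS (Flammable Solid).
With available-oxygen content 5.2 % by mass (> 5 % by mass), the perborate booster falls in Category OX.
Perborate booster: available-oxygen content 8.8 % by mass > 5 % by mass → Category OX (Oxidizer).
Total Category OX: (three 8 g packs = 24 g) + (one 0.8 oz pack = 22.72 g) = 46.72 g.
46.72 g ≤ 50 g (express courier limit, Category OX) — within limit.
Category FS quantity: two 0.4 oz packs = 22.72 g.
22.72 g ≤ 25 g (express courier limit, Category FS) — within limit.
The segregation rule (Category OX with Category TX) does not apply to Category OX with Category FS.
Every hazard category is within its express courier limit and no segregation rule is violated.

Yes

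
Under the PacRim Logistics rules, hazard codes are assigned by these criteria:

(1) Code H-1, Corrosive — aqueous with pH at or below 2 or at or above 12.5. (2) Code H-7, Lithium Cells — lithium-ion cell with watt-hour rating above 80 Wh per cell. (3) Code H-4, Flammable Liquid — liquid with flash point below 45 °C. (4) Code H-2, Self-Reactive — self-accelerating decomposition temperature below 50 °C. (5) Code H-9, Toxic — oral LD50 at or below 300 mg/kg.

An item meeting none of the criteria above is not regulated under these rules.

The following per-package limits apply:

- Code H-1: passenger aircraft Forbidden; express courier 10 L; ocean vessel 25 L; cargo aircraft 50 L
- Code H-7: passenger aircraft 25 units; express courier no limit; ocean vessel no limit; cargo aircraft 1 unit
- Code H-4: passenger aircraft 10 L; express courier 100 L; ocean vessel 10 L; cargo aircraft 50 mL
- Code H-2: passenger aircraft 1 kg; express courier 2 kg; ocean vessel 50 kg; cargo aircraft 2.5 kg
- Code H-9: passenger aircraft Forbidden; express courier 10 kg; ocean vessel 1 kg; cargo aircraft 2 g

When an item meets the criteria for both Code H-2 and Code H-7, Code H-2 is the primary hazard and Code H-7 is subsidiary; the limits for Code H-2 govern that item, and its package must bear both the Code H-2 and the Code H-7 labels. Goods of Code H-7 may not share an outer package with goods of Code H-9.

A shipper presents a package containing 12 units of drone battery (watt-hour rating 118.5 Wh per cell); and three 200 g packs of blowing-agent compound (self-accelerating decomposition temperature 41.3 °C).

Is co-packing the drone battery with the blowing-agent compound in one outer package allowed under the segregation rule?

The drone battery has watt-hour rating 118.5 Wh per cell, which is > 80 Wh per cell, so it is Code H-7 (Lithium Cells).
With self-accelerating decomposition temperature 41.3 °C (< 50 °C), the blowing-agent compound falls in Code H-2.
No segregation rule bars Code H-7 with Code H-2.

Yes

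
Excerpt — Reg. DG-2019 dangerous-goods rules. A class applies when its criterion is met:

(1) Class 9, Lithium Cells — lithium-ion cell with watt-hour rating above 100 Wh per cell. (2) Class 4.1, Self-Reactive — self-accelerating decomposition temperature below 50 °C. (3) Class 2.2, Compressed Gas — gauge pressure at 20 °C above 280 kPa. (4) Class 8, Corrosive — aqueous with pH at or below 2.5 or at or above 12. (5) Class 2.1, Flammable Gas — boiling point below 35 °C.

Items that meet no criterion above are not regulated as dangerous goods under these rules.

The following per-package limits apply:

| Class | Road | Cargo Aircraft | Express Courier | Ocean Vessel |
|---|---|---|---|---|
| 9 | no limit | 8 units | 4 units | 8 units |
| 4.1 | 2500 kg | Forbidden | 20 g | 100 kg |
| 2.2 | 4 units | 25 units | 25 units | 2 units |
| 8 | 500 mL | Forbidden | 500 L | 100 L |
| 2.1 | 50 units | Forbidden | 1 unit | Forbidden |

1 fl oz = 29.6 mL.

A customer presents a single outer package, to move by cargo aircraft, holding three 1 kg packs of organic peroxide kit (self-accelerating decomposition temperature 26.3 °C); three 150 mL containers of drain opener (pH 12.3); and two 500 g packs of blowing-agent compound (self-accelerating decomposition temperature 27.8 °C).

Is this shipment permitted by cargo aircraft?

No

Organic peroxide kit: self-accelerating decomposition temperature 26.3 °C < 50 °C → Class 4.1 (Self-Reactive).
Drain opener: pH 12.3 ≥ 12 → Class 8 (Corrosive).
Self-accelerating decomposition temperature 27.8 °C meets the Class 4.1 criterion (Self-Reactive), so the blowing-agent compound is Class 4.1.
Total Class 4.1: (three 1 kg packs = 3 kg) + (two 500 g packs = 1 kg) = 4 kg.
By cargo aircraft, Class 4.1 is Forbidden regardless of quantity.
Class 8 quantity: three 150 mL containers = 450 mL.
By cargo aircraft, Class 8 is Forbidden regardless of quantity.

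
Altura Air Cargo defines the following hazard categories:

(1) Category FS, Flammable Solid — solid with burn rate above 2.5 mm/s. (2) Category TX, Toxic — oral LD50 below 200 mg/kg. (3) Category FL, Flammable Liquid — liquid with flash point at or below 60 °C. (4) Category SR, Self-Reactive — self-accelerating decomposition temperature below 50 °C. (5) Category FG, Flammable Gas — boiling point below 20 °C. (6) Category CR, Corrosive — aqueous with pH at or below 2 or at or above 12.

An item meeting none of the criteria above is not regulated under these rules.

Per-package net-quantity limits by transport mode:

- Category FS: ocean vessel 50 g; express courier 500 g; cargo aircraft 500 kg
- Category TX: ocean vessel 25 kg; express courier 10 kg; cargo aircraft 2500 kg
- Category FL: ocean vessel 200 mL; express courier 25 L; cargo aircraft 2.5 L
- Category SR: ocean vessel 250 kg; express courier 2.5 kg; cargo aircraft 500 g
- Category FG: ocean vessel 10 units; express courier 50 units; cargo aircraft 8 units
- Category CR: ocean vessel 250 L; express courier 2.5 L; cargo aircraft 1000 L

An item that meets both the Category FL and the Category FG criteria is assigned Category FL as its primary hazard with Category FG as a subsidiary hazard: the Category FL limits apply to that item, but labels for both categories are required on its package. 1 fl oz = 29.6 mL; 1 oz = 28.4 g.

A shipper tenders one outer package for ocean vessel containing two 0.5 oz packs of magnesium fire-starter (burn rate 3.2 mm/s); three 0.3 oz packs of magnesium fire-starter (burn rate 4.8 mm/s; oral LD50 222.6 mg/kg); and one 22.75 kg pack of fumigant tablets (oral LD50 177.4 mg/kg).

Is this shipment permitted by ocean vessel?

Burn rate 3.2 mm/s meets the Category FS criterion (Flammable Solid), so the magnesium fire-starter is Category FS.
With burn rate 4.8 mm/s (> 2.5 mm/s), the magnesium fire-starter falls in Category FS.
Oral LD50 177.4 mg/kg meets the Category TX criterion (Toxic), so the fumigant tablets are Category TX.
Category FS net quantity: (two 0.5 oz packs = 28.4 g) + (three 0.3 oz packs = 25.56 g) = 53.96 g.
That exceeds the Category FS ocean vessel limit of 50 g.
Category TX quantity: 22.75 kg.
That is within the Category TX ocean vessel limit of 25 kg.

No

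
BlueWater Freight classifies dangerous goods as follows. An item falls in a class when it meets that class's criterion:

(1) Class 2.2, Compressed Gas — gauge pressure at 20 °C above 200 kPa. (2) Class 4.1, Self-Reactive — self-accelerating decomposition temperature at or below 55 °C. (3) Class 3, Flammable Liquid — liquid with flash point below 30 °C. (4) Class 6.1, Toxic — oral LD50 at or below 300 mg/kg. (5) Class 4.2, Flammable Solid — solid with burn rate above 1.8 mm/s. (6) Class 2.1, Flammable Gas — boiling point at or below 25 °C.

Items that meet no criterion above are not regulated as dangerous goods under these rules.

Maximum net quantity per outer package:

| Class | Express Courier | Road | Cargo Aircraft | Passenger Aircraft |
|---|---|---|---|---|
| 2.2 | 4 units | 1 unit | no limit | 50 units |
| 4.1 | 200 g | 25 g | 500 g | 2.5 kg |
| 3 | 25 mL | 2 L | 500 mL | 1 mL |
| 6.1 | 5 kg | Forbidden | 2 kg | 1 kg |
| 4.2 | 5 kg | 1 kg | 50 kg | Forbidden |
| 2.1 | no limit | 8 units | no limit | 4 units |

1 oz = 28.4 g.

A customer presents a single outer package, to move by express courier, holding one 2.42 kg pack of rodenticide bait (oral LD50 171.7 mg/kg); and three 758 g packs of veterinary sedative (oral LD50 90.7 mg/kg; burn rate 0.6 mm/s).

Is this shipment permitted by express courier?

Yes

Oral LD50 171.7 mg/kg meets the Class 6.1 criterion (Toxic), so the rodenticide bait is Class 6.1.
The veterinary sedative has oral LD50 90.7 mg/kg, which is ≤ 300 mg/kg, so it is Class 6.1 (Toxic).
Class 6.1 net quantity: 2.42 kg + (three 758 g packs = 2.274 kg) = 4.694 kg.
4.694 kg is within the express courier limit of 5 kg for Class 6.1.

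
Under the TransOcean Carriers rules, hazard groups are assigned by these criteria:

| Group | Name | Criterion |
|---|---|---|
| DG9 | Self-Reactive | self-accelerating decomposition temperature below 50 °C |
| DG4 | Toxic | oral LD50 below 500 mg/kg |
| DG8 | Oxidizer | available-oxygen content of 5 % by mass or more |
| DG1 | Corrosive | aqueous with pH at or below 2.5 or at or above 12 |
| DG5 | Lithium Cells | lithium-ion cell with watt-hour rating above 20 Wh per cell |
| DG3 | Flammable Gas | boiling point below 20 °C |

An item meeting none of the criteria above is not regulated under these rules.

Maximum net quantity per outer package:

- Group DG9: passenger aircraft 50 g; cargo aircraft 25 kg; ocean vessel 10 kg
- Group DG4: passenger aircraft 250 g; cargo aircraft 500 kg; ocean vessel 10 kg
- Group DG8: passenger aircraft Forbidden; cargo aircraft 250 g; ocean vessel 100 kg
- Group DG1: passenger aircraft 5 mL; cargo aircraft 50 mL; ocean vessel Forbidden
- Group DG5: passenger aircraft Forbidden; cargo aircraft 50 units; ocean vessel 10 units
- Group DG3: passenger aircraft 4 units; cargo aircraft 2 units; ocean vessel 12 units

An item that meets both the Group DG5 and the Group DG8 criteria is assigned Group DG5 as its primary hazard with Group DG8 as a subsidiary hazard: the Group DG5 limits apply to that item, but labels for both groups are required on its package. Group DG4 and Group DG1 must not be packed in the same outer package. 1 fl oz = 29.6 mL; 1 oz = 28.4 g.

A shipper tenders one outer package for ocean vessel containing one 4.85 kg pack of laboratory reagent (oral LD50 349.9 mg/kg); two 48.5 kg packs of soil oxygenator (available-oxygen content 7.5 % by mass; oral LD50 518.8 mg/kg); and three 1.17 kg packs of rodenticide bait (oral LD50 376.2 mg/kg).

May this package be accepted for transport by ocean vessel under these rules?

Yes

The laboratory reagent has oral LD50 349.9 mg/kg, which is < 500 mg/kg, so it is Group DG4 (Toxic).
The soil oxygenator has available-oxygen content 7.5 % by mass, which is ≥ 5 % by mass, so it is Group DG8 (Oxidizer).
Oral LD50 376.2 mg/kg meets the Group DG4 criterion (Toxic), so the rodenticide bait is Group DG4.
Group DG4 net quantity: 4.85 kg + (three 1.17 kg packs = 3.51 kg) = 8.36 kg.
8.36 kg ≤ 10 kg (ocean vessel limit, Group DG4) — within limit.
Group DG8 quantity: two 48.5 kg packs = 97 kg.
97 kg ≤ 100 kg (ocean vessel limit, Group DG8) — within limit.
The segregation rule (Group DG4 with Group DG1) does not apply to Group DG4 with Group DG8.
Every hazard group is within its ocean vessel limit and no segregation rule is violated.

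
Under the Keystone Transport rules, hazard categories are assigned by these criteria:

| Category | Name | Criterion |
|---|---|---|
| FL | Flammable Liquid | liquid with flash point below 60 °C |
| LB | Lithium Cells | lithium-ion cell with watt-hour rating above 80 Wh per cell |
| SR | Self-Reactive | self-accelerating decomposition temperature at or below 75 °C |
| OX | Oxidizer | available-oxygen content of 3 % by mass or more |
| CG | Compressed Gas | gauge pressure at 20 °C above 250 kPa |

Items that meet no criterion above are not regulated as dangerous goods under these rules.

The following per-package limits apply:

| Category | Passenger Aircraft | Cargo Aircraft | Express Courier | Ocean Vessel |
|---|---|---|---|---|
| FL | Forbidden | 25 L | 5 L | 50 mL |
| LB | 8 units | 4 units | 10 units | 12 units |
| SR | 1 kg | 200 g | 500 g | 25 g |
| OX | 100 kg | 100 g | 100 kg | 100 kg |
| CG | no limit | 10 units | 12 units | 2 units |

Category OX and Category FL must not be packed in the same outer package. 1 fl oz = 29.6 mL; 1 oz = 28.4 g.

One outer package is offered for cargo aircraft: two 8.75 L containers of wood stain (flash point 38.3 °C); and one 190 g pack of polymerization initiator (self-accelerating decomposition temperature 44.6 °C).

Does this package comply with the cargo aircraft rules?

Yes

Wood stain: flash point 38.3 °C < 60 °C → Category FL (Flammable Liquid).
Polymerization initiator: self-accelerating decomposition temperature 44.6 °C ≤ 75 °C → Category SR (Self-Reactive).
Category FL quantity: two 8.75 L containers = 17.5 L.
17.5 L ≤ 25 L (cargo aircraft limit, Category FL) — within limit.
Category SR quantity: 190 g.
190 g is within the cargo aircraft limit of 200 g for Category SR.
The segregation rule (Category OX with Category FL) does not apply to Category FL with Category SR.
Every hazard category is within its cargo aircraft limit and no segregation rule is violated.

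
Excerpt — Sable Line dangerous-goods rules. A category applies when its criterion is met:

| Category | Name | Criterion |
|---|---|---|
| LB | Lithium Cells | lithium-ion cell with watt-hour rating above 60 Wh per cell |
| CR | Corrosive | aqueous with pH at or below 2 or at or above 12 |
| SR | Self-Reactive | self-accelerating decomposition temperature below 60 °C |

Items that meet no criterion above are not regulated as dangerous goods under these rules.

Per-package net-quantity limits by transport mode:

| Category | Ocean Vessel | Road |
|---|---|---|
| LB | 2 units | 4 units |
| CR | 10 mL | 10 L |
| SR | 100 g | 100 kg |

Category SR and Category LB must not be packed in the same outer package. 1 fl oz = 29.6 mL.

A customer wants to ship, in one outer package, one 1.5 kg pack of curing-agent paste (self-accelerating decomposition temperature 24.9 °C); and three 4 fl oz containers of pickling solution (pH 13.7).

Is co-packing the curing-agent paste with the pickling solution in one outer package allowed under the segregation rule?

Curing-agent paste: self-accelerating decomposition temperature 24.9 °C < 60 °C → Category SR (Self-Reactive).
With pH 13.7 (≥ 12), the pickling solution falls in Category CR.
No segregation rule bars Category SR with Category CR.

Yes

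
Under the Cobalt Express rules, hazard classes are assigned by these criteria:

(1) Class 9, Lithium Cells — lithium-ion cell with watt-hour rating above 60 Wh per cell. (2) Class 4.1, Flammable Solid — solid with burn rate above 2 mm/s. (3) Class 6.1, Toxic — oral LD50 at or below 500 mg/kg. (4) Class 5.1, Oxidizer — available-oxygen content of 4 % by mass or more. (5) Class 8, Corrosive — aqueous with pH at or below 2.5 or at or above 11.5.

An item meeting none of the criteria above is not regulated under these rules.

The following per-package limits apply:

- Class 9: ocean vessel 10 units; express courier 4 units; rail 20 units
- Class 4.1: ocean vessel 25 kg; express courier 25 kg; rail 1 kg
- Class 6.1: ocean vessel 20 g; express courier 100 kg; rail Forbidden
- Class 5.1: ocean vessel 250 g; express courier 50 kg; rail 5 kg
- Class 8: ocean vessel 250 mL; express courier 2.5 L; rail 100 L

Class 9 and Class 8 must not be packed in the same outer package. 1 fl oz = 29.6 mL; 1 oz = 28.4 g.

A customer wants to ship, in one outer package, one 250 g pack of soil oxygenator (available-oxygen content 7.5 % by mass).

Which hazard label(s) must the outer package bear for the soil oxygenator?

Class 5.1

Soil oxygenator: available-oxygen content 7.5 % by mass ≥ 4 % by mass → Class 5.1 (Oxidizer).
Only the Class 5.1 label is required.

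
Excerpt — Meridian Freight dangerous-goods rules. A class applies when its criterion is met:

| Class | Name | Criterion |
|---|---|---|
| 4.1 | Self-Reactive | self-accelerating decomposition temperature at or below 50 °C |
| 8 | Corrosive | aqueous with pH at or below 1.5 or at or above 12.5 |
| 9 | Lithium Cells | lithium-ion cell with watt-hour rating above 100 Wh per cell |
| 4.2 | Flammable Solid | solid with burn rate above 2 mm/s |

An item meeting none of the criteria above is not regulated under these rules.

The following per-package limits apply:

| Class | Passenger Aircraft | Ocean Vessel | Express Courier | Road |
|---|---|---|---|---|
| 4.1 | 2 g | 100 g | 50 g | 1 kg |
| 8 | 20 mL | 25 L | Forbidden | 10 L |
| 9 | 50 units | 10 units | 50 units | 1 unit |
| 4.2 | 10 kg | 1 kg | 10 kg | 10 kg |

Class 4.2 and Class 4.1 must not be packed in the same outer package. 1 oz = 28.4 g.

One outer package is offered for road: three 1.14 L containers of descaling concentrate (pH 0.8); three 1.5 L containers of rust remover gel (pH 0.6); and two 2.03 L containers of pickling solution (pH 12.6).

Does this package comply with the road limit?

The descaling concentrate has pH 0.8, which is ≤ 1.5, so it is Class 8 (Corrosive).
With pH 0.6 (≤ 1.5), the rust remover gel falls in Class 8.
The pickling solution has pH 12.6, which is ≥ 12.5, so it is Class 8 (Corrosive).
Class 8 net quantity: (three 1.14 L containers = 3.42 L) + (three 1.5 L containers = 4.5 L) + (two 2.03 L containers = 4.06 L) = 11.98 L.
11.98 L exceeds the road limit of 10 L for Class 8.

No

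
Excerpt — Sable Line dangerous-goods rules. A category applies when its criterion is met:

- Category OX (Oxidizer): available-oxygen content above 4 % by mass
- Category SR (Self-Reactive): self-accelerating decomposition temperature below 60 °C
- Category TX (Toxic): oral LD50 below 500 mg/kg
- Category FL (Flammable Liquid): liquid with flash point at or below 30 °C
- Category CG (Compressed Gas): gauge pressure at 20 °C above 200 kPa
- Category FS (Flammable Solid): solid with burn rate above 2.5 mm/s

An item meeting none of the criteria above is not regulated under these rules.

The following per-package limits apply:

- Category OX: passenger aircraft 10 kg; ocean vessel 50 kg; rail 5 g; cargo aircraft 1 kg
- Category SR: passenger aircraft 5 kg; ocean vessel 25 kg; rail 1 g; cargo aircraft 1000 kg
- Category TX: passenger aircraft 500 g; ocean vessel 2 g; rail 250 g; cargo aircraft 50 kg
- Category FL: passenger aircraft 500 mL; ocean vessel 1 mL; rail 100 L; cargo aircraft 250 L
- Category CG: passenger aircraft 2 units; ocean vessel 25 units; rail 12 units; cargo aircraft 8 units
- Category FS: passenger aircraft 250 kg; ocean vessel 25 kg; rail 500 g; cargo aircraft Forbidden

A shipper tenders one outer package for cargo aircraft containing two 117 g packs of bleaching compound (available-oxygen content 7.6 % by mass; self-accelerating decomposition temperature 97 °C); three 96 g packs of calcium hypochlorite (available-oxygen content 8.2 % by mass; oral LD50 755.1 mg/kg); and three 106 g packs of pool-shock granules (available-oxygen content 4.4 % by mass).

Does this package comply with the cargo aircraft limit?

Yes

Available-oxygen content 7.6 % by mass meets the Category OX criterion (Oxidizer), so the bleaching compound is Category OX.
With available-oxygen content 8.2 % by mass (> 4 % by mass), the calcium hypochlorite falls in Category OX.
With available-oxygen content 4.4 % by mass (> 4 % by mass), the pool-shock granules fall in Category OX.
Category OX net quantity: (two 117 g packs = 234 g) + (three 96 g packs = 288 g) + (three 106 g packs = 318 g) = 840 g.
840 g is within the cargo aircraft limit of 1 kg for Category OX.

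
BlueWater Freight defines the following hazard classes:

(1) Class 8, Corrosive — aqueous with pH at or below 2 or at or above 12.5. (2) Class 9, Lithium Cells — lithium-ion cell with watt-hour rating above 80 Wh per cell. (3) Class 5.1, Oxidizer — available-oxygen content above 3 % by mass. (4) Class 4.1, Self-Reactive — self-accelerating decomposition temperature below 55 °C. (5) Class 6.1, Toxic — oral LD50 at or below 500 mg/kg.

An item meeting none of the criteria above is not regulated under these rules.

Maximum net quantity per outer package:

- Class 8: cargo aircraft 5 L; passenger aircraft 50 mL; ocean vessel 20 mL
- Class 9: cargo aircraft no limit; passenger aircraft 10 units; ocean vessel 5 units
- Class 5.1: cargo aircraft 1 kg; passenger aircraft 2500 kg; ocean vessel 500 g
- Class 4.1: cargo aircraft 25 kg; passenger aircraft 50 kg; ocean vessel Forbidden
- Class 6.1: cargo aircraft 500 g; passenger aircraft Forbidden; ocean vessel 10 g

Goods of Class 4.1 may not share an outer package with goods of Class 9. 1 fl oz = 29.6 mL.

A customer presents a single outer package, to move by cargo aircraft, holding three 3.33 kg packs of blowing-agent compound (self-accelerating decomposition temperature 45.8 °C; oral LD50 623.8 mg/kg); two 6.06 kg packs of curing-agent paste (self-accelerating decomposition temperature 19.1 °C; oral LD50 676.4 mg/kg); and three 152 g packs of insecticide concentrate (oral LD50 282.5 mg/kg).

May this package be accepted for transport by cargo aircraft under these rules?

With self-accelerating decomposition temperature 45.8 °C (< 55 °C), the blowing-agent compound falls in Class 4.1.
The curing-agent paste has self-accelerating decomposition temperature 19.1 °C, which is < 55 °C, so it is Class 4.1 (Self-Reactive).
With oral LD50 282.5 mg/kg (≤ 500 mg/kg), the insecticide concentrate falls in Class 6.1.
Class 4.1 net quantity: (three 3.33 kg packs = 9.99 kg) + (two 6.06 kg packs = 12.12 kg) = 22.11 kg.
22.11 kg ≤ 25 kg (cargo aircraft limit, Class 4.1) — within limit.
Class 6.1 quantity: three 152 g packs = 456 g.
That is within the Class 6.1 cargo aircraft limit of 500 g.
The segregation rule (Class 4.1 with Class 9) does not apply to Class 4.1 with Class 6.1.
Every hazard class is within its cargo aircraft limit and no segregation rule is violated.

Yes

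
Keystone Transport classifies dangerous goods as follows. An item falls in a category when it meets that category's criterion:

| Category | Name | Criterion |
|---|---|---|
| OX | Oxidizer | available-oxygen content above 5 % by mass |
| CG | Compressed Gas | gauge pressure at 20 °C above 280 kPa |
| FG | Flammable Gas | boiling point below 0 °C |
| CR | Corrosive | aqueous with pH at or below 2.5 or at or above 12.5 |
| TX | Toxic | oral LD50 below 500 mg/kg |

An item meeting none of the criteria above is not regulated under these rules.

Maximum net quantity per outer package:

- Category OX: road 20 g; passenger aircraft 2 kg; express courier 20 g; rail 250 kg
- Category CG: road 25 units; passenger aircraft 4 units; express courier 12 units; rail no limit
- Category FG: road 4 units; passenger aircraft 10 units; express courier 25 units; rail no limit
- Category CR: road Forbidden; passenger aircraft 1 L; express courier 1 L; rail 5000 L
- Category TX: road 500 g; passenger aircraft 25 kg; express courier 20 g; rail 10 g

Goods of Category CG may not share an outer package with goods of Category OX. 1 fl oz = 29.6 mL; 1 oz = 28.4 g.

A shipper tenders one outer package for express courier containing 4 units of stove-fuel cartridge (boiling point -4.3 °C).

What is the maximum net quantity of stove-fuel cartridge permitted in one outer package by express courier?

25 units

With boiling point -4.3 °C (< 0 °C), the stove-fuel cartridge falls in Category FG.
The express courier limit for Category FG is 25 units.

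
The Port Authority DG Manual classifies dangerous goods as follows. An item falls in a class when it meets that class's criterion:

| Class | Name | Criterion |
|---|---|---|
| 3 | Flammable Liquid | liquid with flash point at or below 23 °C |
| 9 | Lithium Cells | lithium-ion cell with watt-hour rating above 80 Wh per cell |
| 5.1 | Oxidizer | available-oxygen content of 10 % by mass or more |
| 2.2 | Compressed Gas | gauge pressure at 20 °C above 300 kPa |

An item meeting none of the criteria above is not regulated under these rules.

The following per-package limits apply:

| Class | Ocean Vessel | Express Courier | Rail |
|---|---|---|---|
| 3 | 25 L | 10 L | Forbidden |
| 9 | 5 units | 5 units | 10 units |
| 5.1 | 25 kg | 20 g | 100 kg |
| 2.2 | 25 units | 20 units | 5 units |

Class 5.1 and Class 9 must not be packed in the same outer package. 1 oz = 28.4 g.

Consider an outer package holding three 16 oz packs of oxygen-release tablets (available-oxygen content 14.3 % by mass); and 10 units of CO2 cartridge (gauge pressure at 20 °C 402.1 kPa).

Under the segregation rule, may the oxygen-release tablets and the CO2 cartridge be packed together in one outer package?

Yes

Available-oxygen content 14.3 % by mass meets the Class 5.1 criterion (Oxidizer), so the oxygen-release tablets are Class 5.1.
Gauge pressure at 20 °C 402.1 kPa meets the Class 2.2 criterion (Compressed Gas), so the CO2 cartridge is Class 2.2.
No segregation rule bars Class 5.1 with Class 2.2.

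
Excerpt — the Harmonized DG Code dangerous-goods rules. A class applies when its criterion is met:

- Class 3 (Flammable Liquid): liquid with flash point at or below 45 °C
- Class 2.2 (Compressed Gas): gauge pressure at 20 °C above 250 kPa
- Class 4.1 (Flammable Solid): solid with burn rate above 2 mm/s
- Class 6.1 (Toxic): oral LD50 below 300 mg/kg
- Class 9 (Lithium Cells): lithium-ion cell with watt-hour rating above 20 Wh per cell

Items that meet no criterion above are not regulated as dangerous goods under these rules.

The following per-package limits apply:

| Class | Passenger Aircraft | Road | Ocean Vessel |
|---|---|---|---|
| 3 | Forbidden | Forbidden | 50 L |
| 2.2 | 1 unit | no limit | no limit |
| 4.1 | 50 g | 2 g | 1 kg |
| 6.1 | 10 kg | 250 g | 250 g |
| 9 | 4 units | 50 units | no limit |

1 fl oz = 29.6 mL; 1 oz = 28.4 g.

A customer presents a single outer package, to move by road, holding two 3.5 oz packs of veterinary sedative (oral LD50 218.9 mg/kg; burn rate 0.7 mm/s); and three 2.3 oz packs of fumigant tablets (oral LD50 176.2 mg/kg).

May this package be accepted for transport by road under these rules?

With oral LD50 218.9 mg/kg (< 300 mg/kg), the veterinary sedative falls in Class 6.1.
Oral LD50 176.2 mg/kg meets the Class 6.1 criterion (Toxic), so the fumigant tablets are Class 6.1.
Class 6.1 net quantity: (two 3.5 oz packs = 198.8 g) + (three 2.3 oz packs = 195.96 g) = 394.76 g.
394.76 g > 250 g (road limit, Class 6.1) — over the limit.

No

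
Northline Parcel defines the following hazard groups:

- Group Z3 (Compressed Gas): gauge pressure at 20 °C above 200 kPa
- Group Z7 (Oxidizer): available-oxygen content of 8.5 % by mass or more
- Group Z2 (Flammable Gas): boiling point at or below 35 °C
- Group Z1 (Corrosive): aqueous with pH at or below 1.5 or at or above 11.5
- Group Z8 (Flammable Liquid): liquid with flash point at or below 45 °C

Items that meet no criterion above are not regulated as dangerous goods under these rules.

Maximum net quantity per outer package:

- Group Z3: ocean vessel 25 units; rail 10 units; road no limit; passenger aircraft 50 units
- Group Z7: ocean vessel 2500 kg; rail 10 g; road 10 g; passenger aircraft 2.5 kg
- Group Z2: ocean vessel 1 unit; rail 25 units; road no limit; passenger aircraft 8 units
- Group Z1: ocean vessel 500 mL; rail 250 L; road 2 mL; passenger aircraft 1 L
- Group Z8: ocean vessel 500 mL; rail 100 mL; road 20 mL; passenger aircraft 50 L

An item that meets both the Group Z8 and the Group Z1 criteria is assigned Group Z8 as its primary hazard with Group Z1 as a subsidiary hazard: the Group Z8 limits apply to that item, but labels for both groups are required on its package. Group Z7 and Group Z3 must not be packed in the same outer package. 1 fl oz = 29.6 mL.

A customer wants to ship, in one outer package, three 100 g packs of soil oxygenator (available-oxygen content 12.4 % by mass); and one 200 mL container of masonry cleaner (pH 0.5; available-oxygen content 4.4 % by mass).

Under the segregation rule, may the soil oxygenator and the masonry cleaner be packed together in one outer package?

Soil oxygenator: available-oxygen content 12.4 % by mass ≥ 8.5 % by mass → Group Z7 (Oxidizer).
The masonry cleaner has pH 0.5, which is ≤ 1.5, so it is Group Z1 (Corrosive).
No segregation rule bars Group Z7 with Group Z1.

Yes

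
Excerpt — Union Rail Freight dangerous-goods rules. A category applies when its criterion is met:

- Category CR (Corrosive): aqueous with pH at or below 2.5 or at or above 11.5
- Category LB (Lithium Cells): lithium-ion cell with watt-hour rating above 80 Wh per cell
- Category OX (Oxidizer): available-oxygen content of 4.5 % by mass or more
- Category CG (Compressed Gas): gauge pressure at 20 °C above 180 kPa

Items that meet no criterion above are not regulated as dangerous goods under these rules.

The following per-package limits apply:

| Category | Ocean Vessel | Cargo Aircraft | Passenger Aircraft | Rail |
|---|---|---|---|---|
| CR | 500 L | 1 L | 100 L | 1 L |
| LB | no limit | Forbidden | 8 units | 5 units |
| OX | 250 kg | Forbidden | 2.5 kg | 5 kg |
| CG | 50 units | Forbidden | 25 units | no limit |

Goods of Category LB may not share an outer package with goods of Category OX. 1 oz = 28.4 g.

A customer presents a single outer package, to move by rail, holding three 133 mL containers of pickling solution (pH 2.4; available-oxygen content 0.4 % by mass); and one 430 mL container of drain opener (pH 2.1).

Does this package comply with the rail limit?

With pH 2.4 (≤ 2.5), the pickling solution falls in Category CR.
With pH 2.1 (≤ 2.5), the drain opener falls in Category CR.
Total Category CR: (three 133 mL containers = 399 mL) + 430 mL = 829 mL.
829 mL ≤ 1 L (rail limit, Category CR) — within limit.

Yes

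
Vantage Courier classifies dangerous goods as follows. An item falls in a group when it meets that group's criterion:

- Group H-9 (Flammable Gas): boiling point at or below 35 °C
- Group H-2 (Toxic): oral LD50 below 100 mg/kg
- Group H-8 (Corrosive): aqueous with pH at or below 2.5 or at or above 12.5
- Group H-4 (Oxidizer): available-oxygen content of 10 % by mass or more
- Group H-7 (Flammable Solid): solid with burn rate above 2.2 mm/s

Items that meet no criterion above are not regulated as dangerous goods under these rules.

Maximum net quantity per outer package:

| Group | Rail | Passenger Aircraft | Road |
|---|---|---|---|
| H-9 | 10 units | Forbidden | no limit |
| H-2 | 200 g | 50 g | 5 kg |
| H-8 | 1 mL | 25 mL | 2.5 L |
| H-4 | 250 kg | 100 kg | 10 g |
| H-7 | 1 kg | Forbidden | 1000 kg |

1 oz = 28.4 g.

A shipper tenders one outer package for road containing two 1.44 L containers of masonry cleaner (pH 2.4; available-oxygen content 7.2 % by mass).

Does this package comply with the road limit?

With pH 2.4 (≤ 2.5), the masonry cleaner falls in Group H-8.
Group H-8 quantity: two 1.44 L containers = 2.88 L.
That exceeds the Group H-8 road limit of 2.5 L.

No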